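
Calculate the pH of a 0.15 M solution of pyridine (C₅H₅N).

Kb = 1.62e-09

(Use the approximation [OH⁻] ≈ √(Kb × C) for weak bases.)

[OH⁻] = √(Kb × C) = √(1.62e-09 × 0.15) = 1.5588e-05. pOH = 4.81, pH = 14 - pOH

pH = 9.19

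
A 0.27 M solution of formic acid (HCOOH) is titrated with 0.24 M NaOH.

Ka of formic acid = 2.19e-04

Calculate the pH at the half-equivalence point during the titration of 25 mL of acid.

At half-equivalence [HA] = [A⁻], so Henderson-Hasselbalch gives pH = pKa = -log(2.19e-04) = 3.66.

pH = pKa = 3.66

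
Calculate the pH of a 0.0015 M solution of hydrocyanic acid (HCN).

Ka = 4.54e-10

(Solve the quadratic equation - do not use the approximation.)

x² + Ka×x - Ka×C = 0. Using quadratic formula: [H⁺] = 8.2500e-07

pH = 6.08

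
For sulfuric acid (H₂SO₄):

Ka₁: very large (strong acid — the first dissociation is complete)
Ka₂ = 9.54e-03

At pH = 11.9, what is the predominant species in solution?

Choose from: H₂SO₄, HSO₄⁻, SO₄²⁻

The first dissociation is complete, so H₂SO₄ itself is never the predominant species in water; pKa₂ = -log(9.54e-03) = 2.02. For a polyprotic acid the predominant species crosses at each pKa: below pKa_n the protonated form dominates, above it the deprotonated form does. At pH = 11.9, the predominant species is SO₄²⁻.

SO₄²⁻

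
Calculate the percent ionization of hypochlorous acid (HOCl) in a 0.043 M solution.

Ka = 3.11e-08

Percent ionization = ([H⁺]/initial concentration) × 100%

Using Ka equilibrium: x² + Ka×x - Ka×C = 0. Solving: [H⁺] = 3.6554e-05. Percent = (3.6554e-05/0.043) × 100

Percent ionization = 0.085%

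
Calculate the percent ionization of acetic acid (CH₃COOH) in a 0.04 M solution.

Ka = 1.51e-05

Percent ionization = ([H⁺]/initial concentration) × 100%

Using Ka equilibrium: x² + Ka×x - Ka×C = 0. Solving: [H⁺] = 7.6966e-04. Percent = (7.6966e-04/0.04) × 100

Percent ionization = 1.92%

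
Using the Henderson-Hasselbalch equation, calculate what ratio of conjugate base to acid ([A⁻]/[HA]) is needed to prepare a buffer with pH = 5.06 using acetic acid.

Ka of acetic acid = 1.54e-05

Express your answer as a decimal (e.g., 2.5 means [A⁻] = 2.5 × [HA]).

pKa = -log(1.54e-05) = 4.8125. pH = pKa + log([A⁻]/[HA]), so log([A⁻]/[HA]) = pH − pKa = 5.06 − 4.8125 = 0.2475. [A⁻]/[HA] = 10^(0.2475) = 1.77

[A⁻]/[HA] = 1.77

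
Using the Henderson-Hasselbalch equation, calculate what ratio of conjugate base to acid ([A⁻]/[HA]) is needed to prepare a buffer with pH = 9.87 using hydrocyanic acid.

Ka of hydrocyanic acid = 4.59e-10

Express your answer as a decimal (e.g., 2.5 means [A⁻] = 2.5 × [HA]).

pKa = -log(4.59e-10) = 9.3382. pH = pKa + log([A⁻]/[HA]), so log([A⁻]/[HA]) = pH − pKa = 9.87 − 9.3382 = 0.5318. [A⁻]/[HA] = 10^(0.5318) = 3.40

[A⁻]/[HA] = 3.40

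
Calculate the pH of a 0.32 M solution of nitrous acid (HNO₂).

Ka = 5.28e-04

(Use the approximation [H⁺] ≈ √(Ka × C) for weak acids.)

[H⁺] = √(Ka × C) = √(5.28e-04 × 0.32) = 1.2998e-02. pH = -log(1.2998e-02)

pH = 1.89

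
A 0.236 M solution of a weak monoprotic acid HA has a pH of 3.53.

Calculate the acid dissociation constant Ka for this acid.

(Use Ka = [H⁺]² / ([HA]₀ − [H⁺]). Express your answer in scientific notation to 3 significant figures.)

[H⁺] = 10^(−pH) = 10^(−3.53) = 2.951e-04 M. For HA ⇌ H⁺ + A⁻, Ka = [H⁺][A⁻]/[HA] = [H⁺]² / ([HA]₀ − [H⁺]) = (2.951e-04)² / (0.236 − 2.951e-04) = 3.70e-07.

K_a = 3.70e-07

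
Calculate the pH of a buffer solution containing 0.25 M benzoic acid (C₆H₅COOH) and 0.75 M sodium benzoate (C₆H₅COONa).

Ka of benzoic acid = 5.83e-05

pKa = -log(5.83e-05) = 4.23. pH = pKa + log([A⁻]/[HA]) = 4.23 + log(0.75/0.25)

pH = 4.71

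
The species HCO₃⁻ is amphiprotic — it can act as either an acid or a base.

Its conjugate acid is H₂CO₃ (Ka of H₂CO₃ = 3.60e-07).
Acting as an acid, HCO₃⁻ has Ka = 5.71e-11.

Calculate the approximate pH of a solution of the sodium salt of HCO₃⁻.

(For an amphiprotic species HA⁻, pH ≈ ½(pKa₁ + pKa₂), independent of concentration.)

pKa₁ = -log(3.60e-07) = 6.44; pKa₂ = -log(5.71e-11) = 10.24. For an amphiprotic species, pH ≈ ½(pKa₁ + pKa₂) = ½(6.44 + 10.24) = 8.34.

pH = 8.34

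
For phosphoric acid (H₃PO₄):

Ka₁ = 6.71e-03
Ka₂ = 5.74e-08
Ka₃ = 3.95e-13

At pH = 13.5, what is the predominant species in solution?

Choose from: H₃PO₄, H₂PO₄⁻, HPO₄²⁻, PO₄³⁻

pKa₁ = 2.17, pKa₂ = 7.24, pKa₃ = 12.40. For a polyprotic acid the predominant species crosses at each pKa: below pKa_n the protonated form dominates, above it the deprotonated form does. At pH = 13.5, the predominant species is PO₄³⁻.

PO₄³⁻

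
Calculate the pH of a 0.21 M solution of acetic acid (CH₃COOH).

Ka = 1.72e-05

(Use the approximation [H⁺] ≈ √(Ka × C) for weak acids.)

[H⁺] = √(Ka × C) = √(1.72e-05 × 0.21) = 1.9005e-03. pH = -log(1.9005e-03)

pH = 2.72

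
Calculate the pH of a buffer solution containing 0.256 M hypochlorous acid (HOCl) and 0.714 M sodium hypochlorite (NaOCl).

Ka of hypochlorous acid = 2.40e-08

pKa = -log(2.40e-08) = 7.62. pH = pKa + log([A⁻]/[HA]) = 7.62 + log(0.714/0.256)

pH = 8.07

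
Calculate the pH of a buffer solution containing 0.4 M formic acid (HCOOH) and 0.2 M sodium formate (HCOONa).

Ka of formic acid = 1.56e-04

pKa = -log(1.56e-04) = 3.81. pH = pKa + log([A⁻]/[HA]) = 3.81 + log(0.2/0.4)

pH = 3.51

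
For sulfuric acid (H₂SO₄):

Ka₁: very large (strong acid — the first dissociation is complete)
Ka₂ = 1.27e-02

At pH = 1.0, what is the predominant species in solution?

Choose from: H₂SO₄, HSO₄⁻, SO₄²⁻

The first dissociation is complete, so H₂SO₄ itself is never the predominant species in water; pKa₂ = -log(1.27e-02) = 1.90. For a polyprotic acid the predominant species crosses at each pKa: below pKa_n the protonated form dominates, above it the deprotonated form does. At pH = 1.0, the predominant species is HSO₄⁻.

HSO₄⁻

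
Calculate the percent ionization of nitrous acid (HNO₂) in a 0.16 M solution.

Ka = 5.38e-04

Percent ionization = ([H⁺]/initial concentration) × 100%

Using Ka equilibrium: x² + Ka×x - Ka×C = 0. Solving: [H⁺] = 9.0128e-03. Percent = (9.0128e-03/0.16) × 100

Percent ionization = 5.63%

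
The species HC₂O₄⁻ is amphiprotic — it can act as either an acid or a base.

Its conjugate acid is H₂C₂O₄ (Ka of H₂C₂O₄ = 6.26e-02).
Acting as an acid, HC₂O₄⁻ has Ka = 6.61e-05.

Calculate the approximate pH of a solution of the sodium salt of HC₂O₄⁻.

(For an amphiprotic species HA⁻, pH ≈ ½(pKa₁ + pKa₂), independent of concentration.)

pKa₁ = -log(6.26e-02) = 1.20; pKa₂ = -log(6.61e-05) = 4.18. For an amphiprotic species, pH ≈ ½(pKa₁ + pKa₂) = ½(1.20 + 4.18) = 2.69.

pH = 2.69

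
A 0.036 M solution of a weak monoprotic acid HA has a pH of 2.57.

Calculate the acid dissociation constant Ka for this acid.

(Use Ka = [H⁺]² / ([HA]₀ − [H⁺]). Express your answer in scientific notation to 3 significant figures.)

[H⁺] = 10^(−pH) = 10^(−2.57) = 2.692e-03 M. For HA ⇌ H⁺ + A⁻, Ka = [H⁺][A⁻]/[HA] = [H⁺]² / ([HA]₀ − [H⁺]) = (2.692e-03)² / (0.036 − 2.692e-03) = 2.17e-04.

K_a = 2.17e-04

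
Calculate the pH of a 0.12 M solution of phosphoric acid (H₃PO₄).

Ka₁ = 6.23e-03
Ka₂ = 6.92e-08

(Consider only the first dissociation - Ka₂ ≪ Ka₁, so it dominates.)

First dissociation dominates. From Ka₁ = [H⁺][HA⁻]/[H₂A], x² + Ka₁·x − Ka₁·C = 0 with C = 0.12 M and Ka₁ = 6.23e-03. Solving: [H⁺] = (−Ka₁ + √(Ka₁² + 4·Ka₁·C)) / 2 = 2.4404e-02 M. pH = -log(2.4404e-02) = 1.61.

pH = 1.61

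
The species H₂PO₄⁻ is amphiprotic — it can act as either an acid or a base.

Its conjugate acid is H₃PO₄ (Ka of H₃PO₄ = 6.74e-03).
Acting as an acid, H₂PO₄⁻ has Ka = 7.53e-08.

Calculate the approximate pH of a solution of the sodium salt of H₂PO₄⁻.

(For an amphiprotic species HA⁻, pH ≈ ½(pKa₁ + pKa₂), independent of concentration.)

pKa₁ = -log(6.74e-03) = 2.17; pKa₂ = -log(7.53e-08) = 7.12. For an amphiprotic species, pH ≈ ½(pKa₁ + pKa₂) = ½(2.17 + 7.12) = 4.65.

pH = 4.65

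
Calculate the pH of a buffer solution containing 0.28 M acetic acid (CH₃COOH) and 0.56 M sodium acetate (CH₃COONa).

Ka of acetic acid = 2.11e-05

pKa = -log(2.11e-05) = 4.68. pH = pKa + log([A⁻]/[HA]) = 4.68 + log(0.56/0.28)

pH = 4.98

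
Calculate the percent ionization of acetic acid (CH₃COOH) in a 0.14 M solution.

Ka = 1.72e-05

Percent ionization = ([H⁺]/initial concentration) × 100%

Using Ka equilibrium: x² + Ka×x - Ka×C = 0. Solving: [H⁺] = 1.5432e-03. Percent = (1.5432e-03/0.14) × 100

Percent ionization = 1.1%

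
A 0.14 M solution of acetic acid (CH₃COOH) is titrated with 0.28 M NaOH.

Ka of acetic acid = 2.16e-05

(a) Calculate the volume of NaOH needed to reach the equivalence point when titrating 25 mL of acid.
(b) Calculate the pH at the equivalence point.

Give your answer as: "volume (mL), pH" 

moles acid = 0.14 × 25/1000 = 0.0035 mol; V_base = moles/0.28 × 1000 = 12.5 mL. At equivalence only the conjugate base is present: [A⁻] = 0.0035/0.037 = 9.3333e-02 M. Kb = Kw/Ka = 4.63e-10; [OH⁻] = √(Kb × [A⁻]) = 6.5734e-06; pOH = 5.18; pH = 14 - pOH = 8.82.

V = 12.5 mL, pH = 8.82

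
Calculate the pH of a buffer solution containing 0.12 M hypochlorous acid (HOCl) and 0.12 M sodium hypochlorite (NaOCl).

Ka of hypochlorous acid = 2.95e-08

pKa = -log(2.95e-08) = 7.53. pH = pKa + log([A⁻]/[HA]) = 7.53 + log(0.12/0.12)

pH = 7.53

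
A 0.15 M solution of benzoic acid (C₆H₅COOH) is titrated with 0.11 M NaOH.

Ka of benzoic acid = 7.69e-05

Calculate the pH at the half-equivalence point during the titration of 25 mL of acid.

At half-equivalence [HA] = [A⁻], so Henderson-Hasselbalch gives pH = pKa = -log(7.69e-05) = 4.11.

pH = pKa = 4.11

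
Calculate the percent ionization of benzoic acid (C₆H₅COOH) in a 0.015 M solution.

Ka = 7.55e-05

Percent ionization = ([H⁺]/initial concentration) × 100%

Using Ka equilibrium: x² + Ka×x - Ka×C = 0. Solving: [H⁺] = 1.0271e-03. Percent = (1.0271e-03/0.015) × 100

Percent ionization = 6.85%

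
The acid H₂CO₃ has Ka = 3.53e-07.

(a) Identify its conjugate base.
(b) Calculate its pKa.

(a) The conjugate base is formed by removing one H⁺ from H₂CO₃, giving HCO₃⁻. (b) pKa = -log(Ka) = -log(3.53e-07) = 6.45.

Conjugate base: HCO₃⁻; pK_a = 6.45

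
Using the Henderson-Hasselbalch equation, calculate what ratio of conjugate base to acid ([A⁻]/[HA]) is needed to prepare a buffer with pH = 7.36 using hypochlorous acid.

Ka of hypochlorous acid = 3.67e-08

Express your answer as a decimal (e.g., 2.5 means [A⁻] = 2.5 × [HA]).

pKa = -log(3.67e-08) = 7.4353. pH = pKa + log([A⁻]/[HA]), so log([A⁻]/[HA]) = pH − pKa = 7.36 − 7.4353 = -0.0753. [A⁻]/[HA] = 10^(-0.0753) = 0.841

[A⁻]/[HA] = 0.841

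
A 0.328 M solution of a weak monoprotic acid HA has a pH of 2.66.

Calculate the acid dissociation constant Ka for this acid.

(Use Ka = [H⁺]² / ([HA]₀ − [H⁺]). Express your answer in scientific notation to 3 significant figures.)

[H⁺] = 10^(−pH) = 10^(−2.66) = 2.188e-03 M. For HA ⇌ H⁺ + A⁻, Ka = [H⁺][A⁻]/[HA] = [H⁺]² / ([HA]₀ − [H⁺]) = (2.188e-03)² / (0.328 − 2.188e-03) = 1.47e-05.

K_a = 1.47e-05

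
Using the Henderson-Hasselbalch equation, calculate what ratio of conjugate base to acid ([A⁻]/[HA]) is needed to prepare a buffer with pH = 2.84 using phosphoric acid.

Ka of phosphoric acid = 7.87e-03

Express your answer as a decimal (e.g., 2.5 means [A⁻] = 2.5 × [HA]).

pKa = -log(7.87e-03) = 2.1040. pH = pKa + log([A⁻]/[HA]), so log([A⁻]/[HA]) = pH − pKa = 2.84 − 2.1040 = 0.7360. [A⁻]/[HA] = 10^(0.7360) = 5.44

[A⁻]/[HA] = 5.44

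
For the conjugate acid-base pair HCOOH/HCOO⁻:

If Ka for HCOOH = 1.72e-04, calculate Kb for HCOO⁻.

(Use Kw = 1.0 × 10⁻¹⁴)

For a conjugate pair Ka × Kb = Kw, so Kb = Kw/Ka = 1.0 × 10⁻¹⁴ / 1.72e-04 = 5.81e-11.

K_b = 5.81e-11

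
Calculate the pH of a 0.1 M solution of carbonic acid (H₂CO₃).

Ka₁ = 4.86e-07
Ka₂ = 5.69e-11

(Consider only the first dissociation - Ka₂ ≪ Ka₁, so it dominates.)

First dissociation dominates. From Ka₁ = [H⁺][HA⁻]/[H₂A], x² + Ka₁·x − Ka₁·C = 0 with C = 0.1 M and Ka₁ = 4.86e-07. Solving: [H⁺] = (−Ka₁ + √(Ka₁² + 4·Ka₁·C)) / 2 = 2.2021e-04 M. pH = -log(2.2021e-04) = 3.66.

pH = 3.66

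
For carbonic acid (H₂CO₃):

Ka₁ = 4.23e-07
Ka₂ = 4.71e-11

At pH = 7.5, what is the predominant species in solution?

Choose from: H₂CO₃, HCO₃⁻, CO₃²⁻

pKa₁ = 6.37, pKa₂ = 10.33. For a polyprotic acid the predominant species crosses at each pKa: below pKa_n the protonated form dominates, above it the deprotonated form does. At pH = 7.5, the predominant species is HCO₃⁻.

HCO₃⁻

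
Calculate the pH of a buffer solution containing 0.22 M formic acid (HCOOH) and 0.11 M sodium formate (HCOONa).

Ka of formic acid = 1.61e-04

pKa = -log(1.61e-04) = 3.79. pH = pKa + log([A⁻]/[HA]) = 3.79 + log(0.11/0.22)

pH = 3.49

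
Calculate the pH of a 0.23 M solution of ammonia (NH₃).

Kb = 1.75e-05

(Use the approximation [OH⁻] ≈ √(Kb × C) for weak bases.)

[OH⁻] = √(Kb × C) = √(1.75e-05 × 0.23) = 2.0062e-03. pOH = 2.70, pH = 14 - pOH

pH = 11.30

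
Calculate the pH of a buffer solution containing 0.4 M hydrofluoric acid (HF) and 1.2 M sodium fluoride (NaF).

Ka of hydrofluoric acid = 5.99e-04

pKa = -log(5.99e-04) = 3.22. pH = pKa + log([A⁻]/[HA]) = 3.22 + log(1.2/0.4)

pH = 3.70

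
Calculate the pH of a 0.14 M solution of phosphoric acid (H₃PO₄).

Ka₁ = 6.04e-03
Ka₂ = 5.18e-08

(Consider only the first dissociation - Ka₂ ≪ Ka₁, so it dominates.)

First dissociation dominates. From Ka₁ = [H⁺][HA⁻]/[H₂A], x² + Ka₁·x − Ka₁·C = 0 with C = 0.14 M and Ka₁ = 6.04e-03. Solving: [H⁺] = (−Ka₁ + √(Ka₁² + 4·Ka₁·C)) / 2 = 2.6216e-02 M. pH = -log(2.6216e-02) = 1.58.

pH = 1.58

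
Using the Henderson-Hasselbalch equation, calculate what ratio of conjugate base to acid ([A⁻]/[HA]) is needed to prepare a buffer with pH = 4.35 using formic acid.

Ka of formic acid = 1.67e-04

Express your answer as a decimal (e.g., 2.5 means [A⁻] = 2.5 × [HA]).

pKa = -log(1.67e-04) = 3.7773. pH = pKa + log([A⁻]/[HA]), so log([A⁻]/[HA]) = pH − pKa = 4.35 − 3.7773 = 0.5727. [A⁻]/[HA] = 10^(0.5727) = 3.74

[A⁻]/[HA] = 3.74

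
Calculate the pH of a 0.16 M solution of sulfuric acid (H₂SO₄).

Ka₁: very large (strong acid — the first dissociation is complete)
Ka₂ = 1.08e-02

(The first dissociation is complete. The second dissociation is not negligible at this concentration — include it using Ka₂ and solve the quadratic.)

First dissociation is complete: [H⁺]₀ = [HSO₄⁻]₀ = C = 0.16 M. Second dissociation HSO₄⁻ ⇌ H⁺ + SO₄²⁻: let x = [SO₄²⁻]. Ka₂ = (C + x)·x / (C − x) = 1.08e-02 → x² + (C + Ka₂)·x − Ka₂·C = 0 → x² + 0.17080·x − 1.728e-03 = 0. x = (−0.17080 + √(0.17080² + 4 × 1.728e-03)) / 2 = 9.5798e-03 M. [H⁺] = C + x = 0.16 + 9.5798e-03 = 1.6958e-01 M. pH = -log(1.6958e-01) = 0.77.

pH = 0.77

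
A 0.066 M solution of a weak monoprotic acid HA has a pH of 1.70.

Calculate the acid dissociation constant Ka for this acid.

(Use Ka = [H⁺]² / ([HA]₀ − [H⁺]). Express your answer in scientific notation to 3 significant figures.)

[H⁺] = 10^(−pH) = 10^(−1.70) = 1.995e-02 M. For HA ⇌ H⁺ + A⁻, Ka = [H⁺][A⁻]/[HA] = [H⁺]² / ([HA]₀ − [H⁺]) = (1.995e-02)² / (0.066 − 1.995e-02) = 8.65e-03.

K_a = 8.65e-03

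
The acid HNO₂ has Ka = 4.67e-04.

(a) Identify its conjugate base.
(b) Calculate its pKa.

(a) The conjugate base is formed by removing one H⁺ from HNO₂, giving NO₂⁻. (b) pKa = -log(Ka) = -log(4.67e-04) = 3.33.

Conjugate base: NO₂⁻; pK_a = 3.33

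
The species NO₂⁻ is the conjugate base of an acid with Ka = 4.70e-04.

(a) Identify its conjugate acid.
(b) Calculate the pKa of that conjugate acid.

(a) The conjugate acid is formed by adding one H⁺ to NO₂⁻, giving HNO₂. (b) pKa = -log(Ka) = -log(4.70e-04) = 3.33.

Conjugate acid: HNO₂; pK_a = 3.33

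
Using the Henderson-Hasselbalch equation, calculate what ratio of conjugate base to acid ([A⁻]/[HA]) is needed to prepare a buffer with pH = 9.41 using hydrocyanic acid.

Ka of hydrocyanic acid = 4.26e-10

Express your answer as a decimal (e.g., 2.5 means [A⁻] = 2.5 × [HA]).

pKa = -log(4.26e-10) = 9.3706. pH = pKa + log([A⁻]/[HA]), so log([A⁻]/[HA]) = pH − pKa = 9.41 − 9.3706 = 0.0394. [A⁻]/[HA] = 10^(0.0394) = 1.09

[A⁻]/[HA] = 1.09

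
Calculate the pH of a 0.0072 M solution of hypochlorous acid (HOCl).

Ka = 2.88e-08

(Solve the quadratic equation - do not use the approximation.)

x² + Ka×x - Ka×C = 0. Using quadratic formula: [H⁺] = 1.4386e-05

pH = 4.84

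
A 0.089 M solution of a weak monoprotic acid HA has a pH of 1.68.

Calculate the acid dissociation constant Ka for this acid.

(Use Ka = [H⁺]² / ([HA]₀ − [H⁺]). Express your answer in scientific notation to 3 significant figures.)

[H⁺] = 10^(−pH) = 10^(−1.68) = 2.089e-02 M. For HA ⇌ H⁺ + A⁻, Ka = [H⁺][A⁻]/[HA] = [H⁺]² / ([HA]₀ − [H⁺]) = (2.089e-02)² / (0.089 − 2.089e-02) = 6.41e-03.

K_a = 6.41e-03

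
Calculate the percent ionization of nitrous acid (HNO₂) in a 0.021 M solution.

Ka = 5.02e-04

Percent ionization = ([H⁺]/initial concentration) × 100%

Using Ka equilibrium: x² + Ka×x - Ka×C = 0. Solving: [H⁺] = 3.0055e-03. Percent = (3.0055e-03/0.021) × 100

Percent ionization = 14.3%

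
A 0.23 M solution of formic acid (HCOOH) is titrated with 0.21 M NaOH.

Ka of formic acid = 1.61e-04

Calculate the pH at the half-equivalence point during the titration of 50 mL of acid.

At half-equivalence [HA] = [A⁻], so Henderson-Hasselbalch gives pH = pKa = -log(1.61e-04) = 3.79.

pH = pKa = 3.79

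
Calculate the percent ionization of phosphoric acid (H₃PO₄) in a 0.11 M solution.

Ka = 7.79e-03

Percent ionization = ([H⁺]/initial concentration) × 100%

Using Ka equilibrium: x² + Ka×x - Ka×C = 0. Solving: [H⁺] = 2.5636e-02. Percent = (2.5636e-02/0.11) × 100

Percent ionization = 23.3%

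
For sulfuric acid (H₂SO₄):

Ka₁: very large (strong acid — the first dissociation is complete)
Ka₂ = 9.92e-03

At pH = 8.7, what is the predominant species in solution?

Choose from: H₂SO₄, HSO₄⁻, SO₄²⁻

The first dissociation is complete, so H₂SO₄ itself is never the predominant species in water; pKa₂ = -log(9.92e-03) = 2.00. For a polyprotic acid the predominant species crosses at each pKa: below pKa_n the protonated form dominates, above it the deprotonated form does. At pH = 8.7, the predominant species is SO₄²⁻.

SO₄²⁻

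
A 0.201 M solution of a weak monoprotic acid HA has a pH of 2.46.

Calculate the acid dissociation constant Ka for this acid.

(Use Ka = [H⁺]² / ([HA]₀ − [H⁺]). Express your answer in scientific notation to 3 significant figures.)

[H⁺] = 10^(−pH) = 10^(−2.46) = 3.467e-03 M. For HA ⇌ H⁺ + A⁻, Ka = [H⁺][A⁻]/[HA] = [H⁺]² / ([HA]₀ − [H⁺]) = (3.467e-03)² / (0.201 − 3.467e-03) = 6.09e-05.

K_a = 6.09e-05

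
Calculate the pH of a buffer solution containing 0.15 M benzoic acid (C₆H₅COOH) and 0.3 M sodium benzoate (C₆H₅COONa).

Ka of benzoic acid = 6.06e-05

pKa = -log(6.06e-05) = 4.22. pH = pKa + log([A⁻]/[HA]) = 4.22 + log(0.3/0.15)

pH = 4.52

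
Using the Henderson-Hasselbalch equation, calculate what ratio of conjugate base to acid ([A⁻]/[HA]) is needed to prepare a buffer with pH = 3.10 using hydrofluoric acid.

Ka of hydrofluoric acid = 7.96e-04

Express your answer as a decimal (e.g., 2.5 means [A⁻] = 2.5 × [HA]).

pKa = -log(7.96e-04) = 3.0991. pH = pKa + log([A⁻]/[HA]), so log([A⁻]/[HA]) = pH − pKa = 3.10 − 3.0991 = 0.0009. [A⁻]/[HA] = 10^(0.0009) = 1.00

[A⁻]/[HA] = 1.00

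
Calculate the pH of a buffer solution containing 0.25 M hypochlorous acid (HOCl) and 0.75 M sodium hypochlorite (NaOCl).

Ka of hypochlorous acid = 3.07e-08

pKa = -log(3.07e-08) = 7.51. pH = pKa + log([A⁻]/[HA]) = 7.51 + log(0.75/0.25)

pH = 7.99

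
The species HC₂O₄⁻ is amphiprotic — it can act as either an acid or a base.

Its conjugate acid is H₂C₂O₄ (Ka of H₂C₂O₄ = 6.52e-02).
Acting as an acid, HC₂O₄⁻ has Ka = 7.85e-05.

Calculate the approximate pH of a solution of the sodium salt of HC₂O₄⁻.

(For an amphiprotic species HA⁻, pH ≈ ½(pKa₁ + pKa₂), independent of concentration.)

pKa₁ = -log(6.52e-02) = 1.19; pKa₂ = -log(7.85e-05) = 4.11. For an amphiprotic species, pH ≈ ½(pKa₁ + pKa₂) = ½(1.19 + 4.11) = 2.65.

pH = 2.65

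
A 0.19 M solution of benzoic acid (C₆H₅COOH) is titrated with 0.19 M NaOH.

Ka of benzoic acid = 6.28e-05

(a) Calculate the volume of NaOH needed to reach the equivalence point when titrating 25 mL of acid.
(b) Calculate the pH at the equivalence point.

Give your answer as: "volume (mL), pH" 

moles acid = 0.19 × 25/1000 = 0.00475 mol; V_base = moles/0.19 × 1000 = 25.0 mL. At equivalence only the conjugate base is present: [A⁻] = 0.00475/0.050 = 9.5000e-02 M. Kb = Kw/Ka = 1.59e-10; [OH⁻] = √(Kb × [A⁻]) = 3.8894e-06; pOH = 5.41; pH = 14 - pOH = 8.59.

V = 25.0 mL, pH = 8.59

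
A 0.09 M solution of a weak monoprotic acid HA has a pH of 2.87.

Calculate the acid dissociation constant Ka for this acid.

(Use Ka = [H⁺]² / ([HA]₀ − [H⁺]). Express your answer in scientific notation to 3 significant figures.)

[H⁺] = 10^(−pH) = 10^(−2.87) = 1.349e-03 M. For HA ⇌ H⁺ + A⁻, Ka = [H⁺][A⁻]/[HA] = [H⁺]² / ([HA]₀ − [H⁺]) = (1.349e-03)² / (0.09 − 1.349e-03) = 2.05e-05.

K_a = 2.05e-05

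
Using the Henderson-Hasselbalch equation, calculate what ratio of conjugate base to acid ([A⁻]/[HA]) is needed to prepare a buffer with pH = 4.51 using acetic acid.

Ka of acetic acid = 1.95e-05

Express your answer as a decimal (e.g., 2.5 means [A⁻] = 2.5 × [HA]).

pKa = -log(1.95e-05) = 4.7100. pH = pKa + log([A⁻]/[HA]), so log([A⁻]/[HA]) = pH − pKa = 4.51 − 4.7100 = -0.2000. [A⁻]/[HA] = 10^(-0.2000) = 0.631

[A⁻]/[HA] = 0.631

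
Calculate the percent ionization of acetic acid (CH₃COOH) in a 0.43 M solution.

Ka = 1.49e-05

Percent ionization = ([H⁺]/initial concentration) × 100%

Using Ka equilibrium: x² + Ka×x - Ka×C = 0. Solving: [H⁺] = 2.5238e-03. Percent = (2.5238e-03/0.43) × 100

Percent ionization = 0.587%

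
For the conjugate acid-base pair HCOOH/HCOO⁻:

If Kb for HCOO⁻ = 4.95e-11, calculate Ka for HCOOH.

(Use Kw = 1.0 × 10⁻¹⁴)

For a conjugate pair Ka × Kb = Kw, so Ka = Kw/Kb = 1.0 × 10⁻¹⁴ / 4.95e-11 = 2.02e-04.

K_a = 2.02e-04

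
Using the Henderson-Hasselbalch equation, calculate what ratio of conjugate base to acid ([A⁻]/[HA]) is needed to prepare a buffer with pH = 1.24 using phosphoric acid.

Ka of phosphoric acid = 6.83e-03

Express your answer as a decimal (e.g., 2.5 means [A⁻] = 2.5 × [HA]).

pKa = -log(6.83e-03) = 2.1656. pH = pKa + log([A⁻]/[HA]), so log([A⁻]/[HA]) = pH − pKa = 1.24 − 2.1656 = -0.9256. [A⁻]/[HA] = 10^(-0.9256) = 0.119

[A⁻]/[HA] = 0.119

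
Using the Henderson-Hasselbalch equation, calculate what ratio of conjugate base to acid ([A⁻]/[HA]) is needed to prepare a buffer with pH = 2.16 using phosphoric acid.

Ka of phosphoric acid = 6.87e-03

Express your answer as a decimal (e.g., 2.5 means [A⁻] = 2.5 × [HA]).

pKa = -log(6.87e-03) = 2.1630. pH = pKa + log([A⁻]/[HA]), so log([A⁻]/[HA]) = pH − pKa = 2.16 − 2.1630 = -0.0030. [A⁻]/[HA] = 10^(-0.0030) = 0.993

[A⁻]/[HA] = 0.993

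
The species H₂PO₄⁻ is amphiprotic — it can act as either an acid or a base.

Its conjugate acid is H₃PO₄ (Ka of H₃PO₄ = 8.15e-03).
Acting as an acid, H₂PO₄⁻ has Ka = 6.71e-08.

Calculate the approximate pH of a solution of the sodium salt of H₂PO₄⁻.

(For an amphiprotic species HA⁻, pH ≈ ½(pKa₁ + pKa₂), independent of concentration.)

pKa₁ = -log(8.15e-03) = 2.09; pKa₂ = -log(6.71e-08) = 7.17. For an amphiprotic species, pH ≈ ½(pKa₁ + pKa₂) = ½(2.09 + 7.17) = 4.63.

pH = 4.63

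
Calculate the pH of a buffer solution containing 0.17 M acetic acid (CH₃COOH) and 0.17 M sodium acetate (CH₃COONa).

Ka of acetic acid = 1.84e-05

pKa = -log(1.84e-05) = 4.74. pH = pKa + log([A⁻]/[HA]) = 4.74 + log(0.17/0.17)

pH = 4.74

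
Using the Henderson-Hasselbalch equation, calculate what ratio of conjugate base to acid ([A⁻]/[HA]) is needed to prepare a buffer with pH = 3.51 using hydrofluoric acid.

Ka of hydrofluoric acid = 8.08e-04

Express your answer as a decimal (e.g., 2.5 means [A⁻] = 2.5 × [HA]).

pKa = -log(8.08e-04) = 3.0926. pH = pKa + log([A⁻]/[HA]), so log([A⁻]/[HA]) = pH − pKa = 3.51 − 3.0926 = 0.4174. [A⁻]/[HA] = 10^(0.4174) = 2.61

[A⁻]/[HA] = 2.61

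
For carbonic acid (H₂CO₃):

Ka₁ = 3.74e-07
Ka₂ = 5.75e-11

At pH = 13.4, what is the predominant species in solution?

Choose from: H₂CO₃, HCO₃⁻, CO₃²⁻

pKa₁ = 6.43, pKa₂ = 10.24. For a polyprotic acid the predominant species crosses at each pKa: below pKa_n the protonated form dominates, above it the deprotonated form does. At pH = 13.4, the predominant species is CO₃²⁻.

CO₃²⁻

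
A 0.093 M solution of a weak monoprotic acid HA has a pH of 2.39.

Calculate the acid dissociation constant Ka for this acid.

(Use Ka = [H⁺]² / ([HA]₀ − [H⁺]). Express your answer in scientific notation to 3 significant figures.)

[H⁺] = 10^(−pH) = 10^(−2.39) = 4.074e-03 M. For HA ⇌ H⁺ + A⁻, Ka = [H⁺][A⁻]/[HA] = [H⁺]² / ([HA]₀ − [H⁺]) = (4.074e-03)² / (0.093 − 4.074e-03) = 1.87e-04.

K_a = 1.87e-04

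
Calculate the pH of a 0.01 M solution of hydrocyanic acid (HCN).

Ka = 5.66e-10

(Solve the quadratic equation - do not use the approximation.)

x² + Ka×x - Ka×C = 0. Using quadratic formula: [H⁺] = 2.3788e-06

pH = 5.62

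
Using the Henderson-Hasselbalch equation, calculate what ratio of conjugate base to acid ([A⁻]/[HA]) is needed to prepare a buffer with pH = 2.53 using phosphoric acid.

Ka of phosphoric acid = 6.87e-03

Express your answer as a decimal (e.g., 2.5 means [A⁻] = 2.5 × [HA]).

pKa = -log(6.87e-03) = 2.1630. pH = pKa + log([A⁻]/[HA]), so log([A⁻]/[HA]) = pH − pKa = 2.53 − 2.1630 = 0.3670. [A⁻]/[HA] = 10^(0.3670) = 2.33

[A⁻]/[HA] = 2.33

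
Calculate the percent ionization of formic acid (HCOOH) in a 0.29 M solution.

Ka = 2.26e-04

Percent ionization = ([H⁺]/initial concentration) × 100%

Using Ka equilibrium: x² + Ka×x - Ka×C = 0. Solving: [H⁺] = 7.9835e-03. Percent = (7.9835e-03/0.29) × 100

Percent ionization = 2.75%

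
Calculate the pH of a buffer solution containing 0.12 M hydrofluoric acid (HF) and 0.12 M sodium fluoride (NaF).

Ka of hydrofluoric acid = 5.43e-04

pKa = -log(5.43e-04) = 3.27. pH = pKa + log([A⁻]/[HA]) = 3.27 + log(0.12/0.12)

pH = 3.27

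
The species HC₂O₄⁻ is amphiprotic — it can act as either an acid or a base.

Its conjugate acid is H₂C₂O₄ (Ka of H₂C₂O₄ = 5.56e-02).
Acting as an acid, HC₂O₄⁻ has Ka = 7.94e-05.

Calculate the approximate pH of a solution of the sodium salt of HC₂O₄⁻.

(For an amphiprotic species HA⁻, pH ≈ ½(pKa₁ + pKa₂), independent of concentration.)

pKa₁ = -log(5.56e-02) = 1.25; pKa₂ = -log(7.94e-05) = 4.10. For an amphiprotic species, pH ≈ ½(pKa₁ + pKa₂) = ½(1.25 + 4.10) = 2.68.

pH = 2.68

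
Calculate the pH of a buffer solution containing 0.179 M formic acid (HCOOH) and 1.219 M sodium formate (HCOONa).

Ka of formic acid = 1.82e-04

pKa = -log(1.82e-04) = 3.74. pH = pKa + log([A⁻]/[HA]) = 3.74 + log(1.219/0.179)

pH = 4.57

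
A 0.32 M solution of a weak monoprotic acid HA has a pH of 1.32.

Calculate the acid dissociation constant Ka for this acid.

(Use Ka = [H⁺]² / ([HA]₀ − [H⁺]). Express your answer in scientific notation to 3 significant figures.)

[H⁺] = 10^(−pH) = 10^(−1.32) = 4.786e-02 M. For HA ⇌ H⁺ + A⁻, Ka = [H⁺][A⁻]/[HA] = [H⁺]² / ([HA]₀ − [H⁺]) = (4.786e-02)² / (0.32 − 4.786e-02) = 8.42e-03.

K_a = 8.42e-03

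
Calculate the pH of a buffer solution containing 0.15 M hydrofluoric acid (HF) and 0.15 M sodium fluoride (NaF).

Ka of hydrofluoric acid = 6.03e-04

pKa = -log(6.03e-04) = 3.22. pH = pKa + log([A⁻]/[HA]) = 3.22 + log(0.15/0.15)

pH = 3.22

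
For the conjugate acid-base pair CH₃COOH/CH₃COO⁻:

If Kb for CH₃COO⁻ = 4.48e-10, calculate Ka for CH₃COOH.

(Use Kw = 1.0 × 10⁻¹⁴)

For a conjugate pair Ka × Kb = Kw, so Ka = Kw/Kb = 1.0 × 10⁻¹⁴ / 4.48e-10 = 2.23e-05.

K_a = 2.23e-05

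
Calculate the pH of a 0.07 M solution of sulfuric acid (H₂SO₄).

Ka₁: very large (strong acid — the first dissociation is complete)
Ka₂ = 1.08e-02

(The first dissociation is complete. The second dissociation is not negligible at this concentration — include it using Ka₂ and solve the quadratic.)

First dissociation is complete: [H⁺]₀ = [HSO₄⁻]₀ = C = 0.07 M. Second dissociation HSO₄⁻ ⇌ H⁺ + SO₄²⁻: let x = [SO₄²⁻]. Ka₂ = (C + x)·x / (C − x) = 1.08e-02 → x² + (C + Ka₂)·x − Ka₂·C = 0 → x² + 0.08080·x − 7.560e-04 = 0. x = (−0.08080 + √(0.08080² + 4 × 7.560e-04)) / 2 = 8.4688e-03 M. [H⁺] = C + x = 0.07 + 8.4688e-03 = 7.8469e-02 M. pH = -log(7.8469e-02) = 1.11.

pH = 1.11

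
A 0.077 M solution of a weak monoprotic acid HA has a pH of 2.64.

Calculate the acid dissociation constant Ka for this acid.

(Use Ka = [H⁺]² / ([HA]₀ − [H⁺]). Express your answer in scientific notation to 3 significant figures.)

[H⁺] = 10^(−pH) = 10^(−2.64) = 2.291e-03 M. For HA ⇌ H⁺ + A⁻, Ka = [H⁺][A⁻]/[HA] = [H⁺]² / ([HA]₀ − [H⁺]) = (2.291e-03)² / (0.077 − 2.291e-03) = 7.02e-05.

K_a = 7.02e-05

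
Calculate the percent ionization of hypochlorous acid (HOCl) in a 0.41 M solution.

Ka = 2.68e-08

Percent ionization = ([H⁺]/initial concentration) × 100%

Using Ka equilibrium: x² + Ka×x - Ka×C = 0. Solving: [H⁺] = 1.0481e-04. Percent = (1.0481e-04/0.41) × 100

Percent ionization = 0.0256%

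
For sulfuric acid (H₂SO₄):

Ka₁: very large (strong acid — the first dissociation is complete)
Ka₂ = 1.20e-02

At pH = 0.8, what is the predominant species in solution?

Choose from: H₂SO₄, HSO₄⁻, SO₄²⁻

The first dissociation is complete, so H₂SO₄ itself is never the predominant species in water; pKa₂ = -log(1.20e-02) = 1.92. For a polyprotic acid the predominant species crosses at each pKa: below pKa_n the protonated form dominates, above it the deprotonated form does. At pH = 0.8, the predominant species is HSO₄⁻.

HSO₄⁻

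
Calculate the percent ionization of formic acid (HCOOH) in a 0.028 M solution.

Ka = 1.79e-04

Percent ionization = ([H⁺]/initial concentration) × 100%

Using Ka equilibrium: x² + Ka×x - Ka×C = 0. Solving: [H⁺] = 2.1510e-03. Percent = (2.1510e-03/0.028) × 100

Percent ionization = 7.68%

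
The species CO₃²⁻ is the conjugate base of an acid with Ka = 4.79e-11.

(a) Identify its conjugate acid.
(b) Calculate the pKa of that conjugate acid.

(a) The conjugate acid is formed by adding one H⁺ to CO₃²⁻, giving HCO₃⁻. (b) pKa = -log(Ka) = -log(4.79e-11) = 10.32.

Conjugate acid: HCO₃⁻; pK_a = 10.32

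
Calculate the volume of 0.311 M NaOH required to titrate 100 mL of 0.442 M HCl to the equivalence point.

At equivalence: moles acid = moles base. moles HCl = 0.442 × 100/1000 = 0.0442 mol. V_base = moles / 0.311 × 1000 = 142.1 mL.

V_{base} = 142.1 mL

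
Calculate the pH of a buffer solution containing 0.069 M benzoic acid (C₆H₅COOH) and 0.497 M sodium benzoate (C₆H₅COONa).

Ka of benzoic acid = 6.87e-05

pKa = -log(6.87e-05) = 4.16. pH = pKa + log([A⁻]/[HA]) = 4.16 + log(0.497/0.069)

pH = 5.02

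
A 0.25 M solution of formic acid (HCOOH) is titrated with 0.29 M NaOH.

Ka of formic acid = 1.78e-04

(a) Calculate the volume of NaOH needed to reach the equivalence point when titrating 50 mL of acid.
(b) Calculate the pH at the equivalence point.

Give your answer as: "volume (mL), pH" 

moles acid = 0.25 × 50/1000 = 0.0125 mol; V_base = moles/0.29 × 1000 = 43.1 mL. At equivalence only the conjugate base is present: [A⁻] = 0.0125/0.093 = 1.3426e-01 M. Kb = Kw/Ka = 5.62e-11; [OH⁻] = √(Kb × [A⁻]) = 2.7464e-06; pOH = 5.56; pH = 14 - pOH = 8.44.

V = 43.1 mL, pH = 8.44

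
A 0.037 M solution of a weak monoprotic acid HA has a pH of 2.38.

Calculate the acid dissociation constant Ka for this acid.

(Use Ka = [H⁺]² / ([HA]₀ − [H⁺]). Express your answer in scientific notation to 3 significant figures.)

[H⁺] = 10^(−pH) = 10^(−2.38) = 4.169e-03 M. For HA ⇌ H⁺ + A⁻, Ka = [H⁺][A⁻]/[HA] = [H⁺]² / ([HA]₀ − [H⁺]) = (4.169e-03)² / (0.037 − 4.169e-03) = 5.29e-04.

K_a = 5.29e-04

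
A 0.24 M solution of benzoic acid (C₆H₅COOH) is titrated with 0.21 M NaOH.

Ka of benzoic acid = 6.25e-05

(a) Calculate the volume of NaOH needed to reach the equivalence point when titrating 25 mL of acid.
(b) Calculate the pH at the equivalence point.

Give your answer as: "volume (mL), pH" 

moles acid = 0.24 × 25/1000 = 0.006 mol; V_base = moles/0.21 × 1000 = 28.6 mL. At equivalence only the conjugate base is present: [A⁻] = 0.006/0.054 = 1.1200e-01 M. Kb = Kw/Ka = 1.60e-10; [OH⁻] = √(Kb × [A⁻]) = 4.2332e-06; pOH = 5.37; pH = 14 - pOH = 8.63.

V = 28.6 mL, pH = 8.63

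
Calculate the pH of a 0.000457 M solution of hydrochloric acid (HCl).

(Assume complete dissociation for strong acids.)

[H⁺] = 0.000457 M for strong acid. pH = -log[H⁺] = -log(0.000457)

pH = 3.34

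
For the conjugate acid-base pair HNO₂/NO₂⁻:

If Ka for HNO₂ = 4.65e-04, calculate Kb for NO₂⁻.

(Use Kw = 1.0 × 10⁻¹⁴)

For a conjugate pair Ka × Kb = Kw, so Kb = Kw/Ka = 1.0 × 10⁻¹⁴ / 4.65e-04 = 2.15e-11.

K_b = 2.15e-11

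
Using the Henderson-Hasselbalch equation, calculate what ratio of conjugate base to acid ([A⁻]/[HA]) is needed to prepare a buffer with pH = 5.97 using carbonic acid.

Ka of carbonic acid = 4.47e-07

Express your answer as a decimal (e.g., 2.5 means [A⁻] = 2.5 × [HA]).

pKa = -log(4.47e-07) = 6.3497. pH = pKa + log([A⁻]/[HA]), so log([A⁻]/[HA]) = pH − pKa = 5.97 − 6.3497 = -0.3797. [A⁻]/[HA] = 10^(-0.3797) = 0.417

[A⁻]/[HA] = 0.417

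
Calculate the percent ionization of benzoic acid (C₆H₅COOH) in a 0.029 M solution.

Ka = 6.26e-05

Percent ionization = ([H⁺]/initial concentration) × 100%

Using Ka equilibrium: x² + Ka×x - Ka×C = 0. Solving: [H⁺] = 1.3164e-03. Percent = (1.3164e-03/0.029) × 100

Percent ionization = 4.54%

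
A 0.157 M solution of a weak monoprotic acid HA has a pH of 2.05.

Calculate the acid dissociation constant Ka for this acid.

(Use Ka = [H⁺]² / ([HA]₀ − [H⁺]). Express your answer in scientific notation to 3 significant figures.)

[H⁺] = 10^(−pH) = 10^(−2.05) = 8.913e-03 M. For HA ⇌ H⁺ + A⁻, Ka = [H⁺][A⁻]/[HA] = [H⁺]² / ([HA]₀ − [H⁺]) = (8.913e-03)² / (0.157 − 8.913e-03) = 5.36e-04.

K_a = 5.36e-04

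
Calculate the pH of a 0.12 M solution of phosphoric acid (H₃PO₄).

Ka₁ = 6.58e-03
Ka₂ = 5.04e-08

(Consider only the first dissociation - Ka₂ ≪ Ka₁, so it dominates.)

First dissociation dominates. From Ka₁ = [H⁺][HA⁻]/[H₂A], x² + Ka₁·x − Ka₁·C = 0 with C = 0.12 M and Ka₁ = 6.58e-03. Solving: [H⁺] = (−Ka₁ + √(Ka₁² + 4·Ka₁·C)) / 2 = 2.5002e-02 M. pH = -log(2.5002e-02) = 1.60.

pH = 1.60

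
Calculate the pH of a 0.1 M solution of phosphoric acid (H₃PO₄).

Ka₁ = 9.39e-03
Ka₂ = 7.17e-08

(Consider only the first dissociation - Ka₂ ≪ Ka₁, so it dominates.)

First dissociation dominates. From Ka₁ = [H⁺][HA⁻]/[H₂A], x² + Ka₁·x − Ka₁·C = 0 with C = 0.1 M and Ka₁ = 9.39e-03. Solving: [H⁺] = (−Ka₁ + √(Ka₁² + 4·Ka₁·C)) / 2 = 2.6306e-02 M. pH = -log(2.6306e-02) = 1.58.

pH = 1.58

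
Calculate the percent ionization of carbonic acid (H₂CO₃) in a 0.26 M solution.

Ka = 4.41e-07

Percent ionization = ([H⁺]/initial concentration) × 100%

Using Ka equilibrium: x² + Ka×x - Ka×C = 0. Solving: [H⁺] = 3.3839e-04. Percent = (3.3839e-04/0.26) × 100

Percent ionization = 0.13%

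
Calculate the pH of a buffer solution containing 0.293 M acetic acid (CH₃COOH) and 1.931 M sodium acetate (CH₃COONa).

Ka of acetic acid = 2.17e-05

pKa = -log(2.17e-05) = 4.66. pH = pKa + log([A⁻]/[HA]) = 4.66 + log(1.931/0.293)

pH = 5.48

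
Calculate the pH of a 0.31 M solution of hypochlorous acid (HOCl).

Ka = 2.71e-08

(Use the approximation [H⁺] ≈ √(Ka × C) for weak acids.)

[H⁺] = √(Ka × C) = √(2.71e-08 × 0.31) = 9.1657e-05. pH = -log(9.1657e-05)

pH = 4.04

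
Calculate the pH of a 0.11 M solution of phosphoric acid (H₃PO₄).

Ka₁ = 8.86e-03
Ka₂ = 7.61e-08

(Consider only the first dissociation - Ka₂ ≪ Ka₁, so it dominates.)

First dissociation dominates. From Ka₁ = [H⁺][HA⁻]/[H₂A], x² + Ka₁·x − Ka₁·C = 0 with C = 0.11 M and Ka₁ = 8.86e-03. Solving: [H⁺] = (−Ka₁ + √(Ka₁² + 4·Ka₁·C)) / 2 = 2.7101e-02 M. pH = -log(2.7101e-02) = 1.57.

pH = 1.57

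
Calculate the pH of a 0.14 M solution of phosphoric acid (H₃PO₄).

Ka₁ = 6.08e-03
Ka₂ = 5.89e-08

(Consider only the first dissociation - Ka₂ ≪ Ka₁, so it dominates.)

First dissociation dominates. From Ka₁ = [H⁺][HA⁻]/[H₂A], x² + Ka₁·x − Ka₁·C = 0 with C = 0.14 M and Ka₁ = 6.08e-03. Solving: [H⁺] = (−Ka₁ + √(Ka₁² + 4·Ka₁·C)) / 2 = 2.6293e-02 M. pH = -log(2.6293e-02) = 1.58.

pH = 1.58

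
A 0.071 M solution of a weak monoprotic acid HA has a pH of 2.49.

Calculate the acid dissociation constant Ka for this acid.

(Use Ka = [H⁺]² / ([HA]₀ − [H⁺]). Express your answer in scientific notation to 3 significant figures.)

[H⁺] = 10^(−pH) = 10^(−2.49) = 3.236e-03 M. For HA ⇌ H⁺ + A⁻, Ka = [H⁺][A⁻]/[HA] = [H⁺]² / ([HA]₀ − [H⁺]) = (3.236e-03)² / (0.071 − 3.236e-03) = 1.55e-04.

K_a = 1.55e-04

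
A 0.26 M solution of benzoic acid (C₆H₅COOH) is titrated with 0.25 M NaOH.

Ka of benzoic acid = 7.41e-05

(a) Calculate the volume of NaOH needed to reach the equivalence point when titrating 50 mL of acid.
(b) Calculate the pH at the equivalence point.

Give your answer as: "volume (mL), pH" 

moles acid = 0.26 × 50/1000 = 0.013 mol; V_base = moles/0.25 × 1000 = 52.0 mL. At equivalence only the conjugate base is present: [A⁻] = 0.013/0.102 = 1.2745e-01 M. Kb = Kw/Ka = 1.35e-10; [OH⁻] = √(Kb × [A⁻]) = 4.1473e-06; pOH = 5.38; pH = 14 - pOH = 8.62.

V = 52.0 mL, pH = 8.62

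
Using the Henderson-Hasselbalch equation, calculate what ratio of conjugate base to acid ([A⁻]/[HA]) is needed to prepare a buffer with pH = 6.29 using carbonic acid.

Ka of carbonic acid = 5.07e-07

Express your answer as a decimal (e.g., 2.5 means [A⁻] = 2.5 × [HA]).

pKa = -log(5.07e-07) = 6.2950. pH = pKa + log([A⁻]/[HA]), so log([A⁻]/[HA]) = pH − pKa = 6.29 − 6.2950 = -0.0050. [A⁻]/[HA] = 10^(-0.0050) = 0.989

[A⁻]/[HA] = 0.989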